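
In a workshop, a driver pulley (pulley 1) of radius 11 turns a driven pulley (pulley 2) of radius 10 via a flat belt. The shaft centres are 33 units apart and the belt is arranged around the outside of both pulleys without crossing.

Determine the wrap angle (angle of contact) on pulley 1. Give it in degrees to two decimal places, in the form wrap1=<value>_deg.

open belt: β = asin((r2−r1)/C) = asin(-1/33) = -1.7365°
wrap1 = π − 2β = 183.4730°
wrap2 = π + 2β = 176.5270°

wrap1=183.47_deg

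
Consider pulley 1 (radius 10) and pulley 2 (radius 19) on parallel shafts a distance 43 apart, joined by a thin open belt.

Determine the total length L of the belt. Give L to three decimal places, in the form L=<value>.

L=178.997

open belt: β = asin((r2−r1)/C) = asin(9/43) = 12.0815°
wrap1 = π − 2β = 155.8371°
wrap2 = π + 2β = 204.1629°
tangent length = C·cosβ = 42.0476
L = r1·wrap1 + r2·wrap2 + 2·C·cosβ = 10·2.7199 + 19·3.5633 + 2·42.0476 = 178.9969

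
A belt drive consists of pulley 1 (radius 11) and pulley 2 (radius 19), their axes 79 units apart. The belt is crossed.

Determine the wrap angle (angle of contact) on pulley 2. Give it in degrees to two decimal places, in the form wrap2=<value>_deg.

crossed belt: β = asin((r1+r2)/C) = asin(30/79) = 22.3180°
wrap1 = wrap2 = π + 2β = 224.6360°

wrap2=224.64_deg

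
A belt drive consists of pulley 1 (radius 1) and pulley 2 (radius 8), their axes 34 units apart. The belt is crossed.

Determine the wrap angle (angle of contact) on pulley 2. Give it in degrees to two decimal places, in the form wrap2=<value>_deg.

wrap2=210.70_deg

crossed belt: β = asin((r1+r2)/C) = asin(9/34) = 15.3495°
wrap1 = wrap2 = π + 2β = 210.6990°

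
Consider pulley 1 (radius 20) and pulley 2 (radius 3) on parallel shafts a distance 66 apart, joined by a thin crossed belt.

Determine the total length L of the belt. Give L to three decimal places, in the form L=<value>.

crossed belt: β = asin((r1+r2)/C) = asin(23/66) = 20.3947°
wrap1 = wrap2 = π + 2β = 220.7893°
tangent length = C·cosβ = 61.8628
L = (r1+r2)·wrap + 2·C·cosβ = 23·3.8535 + 2·61.8628 = 212.3560

L=212.356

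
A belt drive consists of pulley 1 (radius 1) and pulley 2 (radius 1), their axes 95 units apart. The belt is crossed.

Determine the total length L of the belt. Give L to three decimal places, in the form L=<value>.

L=196.325

crossed belt: β = asin((r1+r2)/C) = asin(2/95) = 1.2063°
wrap1 = wrap2 = π + 2β = 182.4126°
tangent length = C·cosβ = 94.9789
L = (r1+r2)·wrap + 2·C·cosβ = 2·3.1837 + 2·94.9789 = 196.3253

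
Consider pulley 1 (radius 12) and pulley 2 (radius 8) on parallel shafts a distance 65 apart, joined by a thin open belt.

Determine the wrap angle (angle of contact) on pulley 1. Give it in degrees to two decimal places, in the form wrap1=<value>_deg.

wrap1=187.06_deg

open belt: β = asin((r2−r1)/C) = asin(-4/65) = -3.5281°
wrap1 = π − 2β = 187.0562°
wrap2 = π + 2β = 172.9438°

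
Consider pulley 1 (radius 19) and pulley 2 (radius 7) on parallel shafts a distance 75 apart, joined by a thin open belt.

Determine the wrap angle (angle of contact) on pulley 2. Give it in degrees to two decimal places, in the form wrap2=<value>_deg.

wrap2=161.59_deg

open belt: β = asin((r2−r1)/C) = asin(-12/75) = -9.2069°
wrap1 = π − 2β = 198.4138°
wrap2 = π + 2β = 161.5862°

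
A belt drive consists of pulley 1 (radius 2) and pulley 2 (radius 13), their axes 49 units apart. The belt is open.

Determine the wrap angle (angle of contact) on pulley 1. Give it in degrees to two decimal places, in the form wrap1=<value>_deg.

wrap1=154.05_deg

open belt: β = asin((r2−r1)/C) = asin(11/49) = 12.9729°
wrap1 = π − 2β = 154.0542°
wrap2 = π + 2β = 205.9458°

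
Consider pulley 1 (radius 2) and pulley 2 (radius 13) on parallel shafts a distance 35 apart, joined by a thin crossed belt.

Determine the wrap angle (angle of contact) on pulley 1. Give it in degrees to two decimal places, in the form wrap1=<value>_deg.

wrap1=230.75_deg

crossed belt: β = asin((r1+r2)/C) = asin(15/35) = 25.3769°
wrap1 = wrap2 = π + 2β = 230.7539°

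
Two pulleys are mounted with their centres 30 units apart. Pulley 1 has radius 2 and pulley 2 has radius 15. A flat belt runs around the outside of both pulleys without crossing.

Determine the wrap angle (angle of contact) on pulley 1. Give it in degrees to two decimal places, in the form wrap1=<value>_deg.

wrap1=128.64_deg

open belt: β = asin((r2−r1)/C) = asin(13/30) = 25.6793°
wrap1 = π − 2β = 128.6414°
wrap2 = π + 2β = 231.3586°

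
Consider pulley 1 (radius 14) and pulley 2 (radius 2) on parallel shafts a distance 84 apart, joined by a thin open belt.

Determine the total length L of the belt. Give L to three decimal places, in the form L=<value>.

L=219.983

open belt: β = asin((r2−r1)/C) = asin(-12/84) = -8.2132°
wrap1 = π − 2β = 196.4264°
wrap2 = π + 2β = 163.5736°
tangent length = C·cosβ = 83.1384
L = r1·wrap1 + r2·wrap2 + 2·C·cosβ = 14·3.4283 + 2·2.8549 + 2·83.1384 = 219.9827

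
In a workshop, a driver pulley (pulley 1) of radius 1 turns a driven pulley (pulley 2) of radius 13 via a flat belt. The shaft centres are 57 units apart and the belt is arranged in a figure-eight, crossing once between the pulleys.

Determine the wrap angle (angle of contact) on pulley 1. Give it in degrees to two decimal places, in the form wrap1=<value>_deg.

crossed belt: β = asin((r1+r2)/C) = asin(14/57) = 14.2181°
wrap1 = wrap2 = π + 2β = 208.4362°

wrap1=208.44_deg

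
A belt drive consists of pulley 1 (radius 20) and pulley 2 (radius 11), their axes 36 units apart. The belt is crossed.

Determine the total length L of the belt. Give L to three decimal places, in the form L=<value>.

crossed belt: β = asin((r1+r2)/C) = asin(31/36) = 59.4416°
wrap1 = wrap2 = π + 2β = 298.8831°
tangent length = C·cosβ = 18.3030
L = (r1+r2)·wrap + 2·C·cosβ = 31·5.2165 + 2·18.3030 = 198.3173

L=198.317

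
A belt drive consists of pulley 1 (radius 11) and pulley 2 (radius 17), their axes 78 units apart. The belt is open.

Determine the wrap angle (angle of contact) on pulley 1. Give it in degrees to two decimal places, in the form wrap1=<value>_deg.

wrap1=171.18_deg

open belt: β = asin((r2−r1)/C) = asin(6/78) = 4.4117°
wrap1 = π − 2β = 171.1765°
wrap2 = π + 2β = 188.8235°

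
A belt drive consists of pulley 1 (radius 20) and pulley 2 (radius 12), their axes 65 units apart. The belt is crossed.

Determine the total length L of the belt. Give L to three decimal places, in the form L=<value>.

L=246.629

crossed belt: β = asin((r1+r2)/C) = asin(32/65) = 29.4924°
wrap1 = wrap2 = π + 2β = 238.9847°
tangent length = C·cosβ = 56.5774
L = (r1+r2)·wrap + 2·C·cosβ = 32·4.1711 + 2·56.5774 = 246.6290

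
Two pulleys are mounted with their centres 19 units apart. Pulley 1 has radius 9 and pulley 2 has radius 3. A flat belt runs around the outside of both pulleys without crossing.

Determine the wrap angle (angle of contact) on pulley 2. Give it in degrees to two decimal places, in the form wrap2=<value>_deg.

open belt: β = asin((r2−r1)/C) = asin(-6/19) = -18.4085°
wrap1 = π − 2β = 216.8170°
wrap2 = π + 2β = 143.1830°

wrap2=143.18_deg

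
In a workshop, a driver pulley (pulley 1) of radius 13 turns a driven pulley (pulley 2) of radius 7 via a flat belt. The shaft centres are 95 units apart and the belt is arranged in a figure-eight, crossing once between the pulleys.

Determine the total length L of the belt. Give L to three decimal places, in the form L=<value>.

L=257.058

crossed belt: β = asin((r1+r2)/C) = asin(20/95) = 12.1532°
wrap1 = wrap2 = π + 2β = 204.3064°
tangent length = C·cosβ = 92.8709
L = (r1+r2)·wrap + 2·C·cosβ = 20·3.5658 + 2·92.8709 = 257.0581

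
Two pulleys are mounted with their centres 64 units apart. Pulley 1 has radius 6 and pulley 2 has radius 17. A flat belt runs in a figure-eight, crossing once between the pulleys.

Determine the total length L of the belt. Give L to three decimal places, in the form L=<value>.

crossed belt: β = asin((r1+r2)/C) = asin(23/64) = 21.0618°
wrap1 = wrap2 = π + 2β = 222.1236°
tangent length = C·cosβ = 59.7244
L = (r1+r2)·wrap + 2·C·cosβ = 23·3.8768 + 2·59.7244 = 208.6149

L=208.615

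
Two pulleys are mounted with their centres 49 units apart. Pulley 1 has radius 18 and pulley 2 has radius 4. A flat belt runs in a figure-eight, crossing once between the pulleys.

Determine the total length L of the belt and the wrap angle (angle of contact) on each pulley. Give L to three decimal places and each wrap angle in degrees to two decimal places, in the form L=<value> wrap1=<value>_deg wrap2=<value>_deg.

L=177.170 wrap1=233.36_deg wrap2=233.36_deg

crossed belt: β = asin((r1+r2)/C) = asin(22/49) = 26.6782°
wrap1 = wrap2 = π + 2β = 233.3565°
tangent length = C·cosβ = 43.7836
L = (r1+r2)·wrap + 2·C·cosβ = 22·4.0728 + 2·43.7836 = 177.1696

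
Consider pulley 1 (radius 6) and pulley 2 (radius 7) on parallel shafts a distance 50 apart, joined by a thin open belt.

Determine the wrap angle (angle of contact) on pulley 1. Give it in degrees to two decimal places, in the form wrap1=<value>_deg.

open belt: β = asin((r2−r1)/C) = asin(1/50) = 1.1460°
wrap1 = π − 2β = 177.7080°
wrap2 = π + 2β = 182.2920°

wrap1=177.71_deg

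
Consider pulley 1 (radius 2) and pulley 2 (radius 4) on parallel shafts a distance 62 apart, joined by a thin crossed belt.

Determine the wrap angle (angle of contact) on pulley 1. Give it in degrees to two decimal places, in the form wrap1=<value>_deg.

wrap1=191.11_deg

crossed belt: β = asin((r1+r2)/C) = asin(6/62) = 5.5534°
wrap1 = wrap2 = π + 2β = 191.1069°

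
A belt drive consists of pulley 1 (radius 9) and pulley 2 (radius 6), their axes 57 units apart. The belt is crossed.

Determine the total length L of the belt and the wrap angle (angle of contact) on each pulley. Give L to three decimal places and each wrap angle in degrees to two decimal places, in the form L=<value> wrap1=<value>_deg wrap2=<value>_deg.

crossed belt: β = asin((r1+r2)/C) = asin(15/57) = 15.2575°
wrap1 = wrap2 = π + 2β = 210.5150°
tangent length = C·cosβ = 54.9909
L = (r1+r2)·wrap + 2·C·cosβ = 15·3.6742 + 2·54.9909 = 165.0945

L=165.095 wrap1=210.52_deg wrap2=210.52_deg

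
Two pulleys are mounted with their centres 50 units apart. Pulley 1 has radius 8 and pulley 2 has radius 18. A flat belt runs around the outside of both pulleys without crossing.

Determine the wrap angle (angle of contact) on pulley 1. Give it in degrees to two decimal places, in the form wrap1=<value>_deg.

open belt: β = asin((r2−r1)/C) = asin(10/50) = 11.5370°
wrap1 = π − 2β = 156.9261°
wrap2 = π + 2β = 203.0739°

wrap1=156.93_deg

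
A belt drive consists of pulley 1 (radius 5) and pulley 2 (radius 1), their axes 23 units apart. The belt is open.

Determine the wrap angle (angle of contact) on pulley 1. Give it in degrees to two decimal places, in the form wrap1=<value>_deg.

open belt: β = asin((r2−r1)/C) = asin(-4/23) = -10.0154°
wrap1 = π − 2β = 200.0308°
wrap2 = π + 2β = 159.9692°

wrap1=200.03_deg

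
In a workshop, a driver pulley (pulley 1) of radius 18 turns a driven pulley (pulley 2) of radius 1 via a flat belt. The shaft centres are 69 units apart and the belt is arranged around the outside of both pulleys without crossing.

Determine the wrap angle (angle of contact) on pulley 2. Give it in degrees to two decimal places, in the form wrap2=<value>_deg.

wrap2=151.47_deg

open belt: β = asin((r2−r1)/C) = asin(-17/69) = -14.2632°
wrap1 = π − 2β = 208.5264°
wrap2 = π + 2β = 151.4736°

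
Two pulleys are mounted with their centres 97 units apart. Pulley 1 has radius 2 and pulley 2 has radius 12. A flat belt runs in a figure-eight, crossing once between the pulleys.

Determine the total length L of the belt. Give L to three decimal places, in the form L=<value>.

crossed belt: β = asin((r1+r2)/C) = asin(14/97) = 8.2985°
wrap1 = wrap2 = π + 2β = 196.5970°
tangent length = C·cosβ = 95.9844
L = (r1+r2)·wrap + 2·C·cosβ = 14·3.4313 + 2·95.9844 = 240.0064

L=240.006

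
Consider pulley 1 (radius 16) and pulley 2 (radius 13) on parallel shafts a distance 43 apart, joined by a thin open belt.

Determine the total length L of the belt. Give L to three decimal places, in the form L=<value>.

open belt: β = asin((r2−r1)/C) = asin(-3/43) = -4.0006°
wrap1 = π − 2β = 188.0013°
wrap2 = π + 2β = 171.9987°
tangent length = C·cosβ = 42.8952
L = r1·wrap1 + r2·wrap2 + 2·C·cosβ = 16·3.2812 + 13·3.0019 + 2·42.8952 = 177.3156

L=177.316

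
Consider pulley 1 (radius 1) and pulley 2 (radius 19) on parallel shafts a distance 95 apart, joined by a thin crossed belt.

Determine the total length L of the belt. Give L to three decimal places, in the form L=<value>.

crossed belt: β = asin((r1+r2)/C) = asin(20/95) = 12.1532°
wrap1 = wrap2 = π + 2β = 204.3064°
tangent length = C·cosβ = 92.8709
L = (r1+r2)·wrap + 2·C·cosβ = 20·3.5658 + 2·92.8709 = 257.0581

L=257.058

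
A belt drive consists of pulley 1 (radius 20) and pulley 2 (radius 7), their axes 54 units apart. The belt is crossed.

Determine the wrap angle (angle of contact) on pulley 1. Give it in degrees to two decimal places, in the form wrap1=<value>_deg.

wrap1=240.00_deg

crossed belt: β = asin((r1+r2)/C) = asin(27/54) = 30.0000°
wrap1 = wrap2 = π + 2β = 240.0000°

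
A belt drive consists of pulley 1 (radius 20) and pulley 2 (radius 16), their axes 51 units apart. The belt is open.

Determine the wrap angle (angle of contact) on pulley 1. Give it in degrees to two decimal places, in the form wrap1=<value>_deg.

open belt: β = asin((r2−r1)/C) = asin(-4/51) = -4.4984°
wrap1 = π − 2β = 188.9968°
wrap2 = π + 2β = 171.0032°

wrap1=189.00_deg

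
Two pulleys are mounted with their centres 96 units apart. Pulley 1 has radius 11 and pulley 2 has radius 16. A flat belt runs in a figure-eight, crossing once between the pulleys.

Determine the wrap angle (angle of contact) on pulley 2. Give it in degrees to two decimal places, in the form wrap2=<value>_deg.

crossed belt: β = asin((r1+r2)/C) = asin(27/96) = 16.3348°
wrap1 = wrap2 = π + 2β = 212.6696°

wrap2=212.67_deg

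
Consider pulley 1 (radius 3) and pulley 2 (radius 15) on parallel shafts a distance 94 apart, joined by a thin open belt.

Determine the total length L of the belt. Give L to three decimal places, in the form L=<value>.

open belt: β = asin((r2−r1)/C) = asin(12/94) = 7.3344°
wrap1 = π − 2β = 165.3313°
wrap2 = π + 2β = 194.6687°
tangent length = C·cosβ = 93.2309
L = r1·wrap1 + r2·wrap2 + 2·C·cosβ = 3·2.8856 + 15·3.3976 + 2·93.2309 = 246.0827

L=246.083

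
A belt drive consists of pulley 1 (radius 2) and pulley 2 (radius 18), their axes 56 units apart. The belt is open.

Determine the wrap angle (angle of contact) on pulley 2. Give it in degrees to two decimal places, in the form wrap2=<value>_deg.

wrap2=213.20_deg

open belt: β = asin((r2−r1)/C) = asin(16/56) = 16.6015°
wrap1 = π − 2β = 146.7969°
wrap2 = π + 2β = 213.2031°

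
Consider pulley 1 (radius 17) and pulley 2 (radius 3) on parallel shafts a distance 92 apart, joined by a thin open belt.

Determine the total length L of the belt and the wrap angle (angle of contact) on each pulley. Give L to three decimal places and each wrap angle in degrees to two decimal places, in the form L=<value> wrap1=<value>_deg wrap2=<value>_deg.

open belt: β = asin((r2−r1)/C) = asin(-14/92) = -8.7529°
wrap1 = π − 2β = 197.5059°
wrap2 = π + 2β = 162.4941°
tangent length = C·cosβ = 90.9285
L = r1·wrap1 + r2·wrap2 + 2·C·cosβ = 17·3.4471 + 3·2.8361 + 2·90.9285 = 248.9664

L=248.966 wrap1=197.51_deg wrap2=162.49_deg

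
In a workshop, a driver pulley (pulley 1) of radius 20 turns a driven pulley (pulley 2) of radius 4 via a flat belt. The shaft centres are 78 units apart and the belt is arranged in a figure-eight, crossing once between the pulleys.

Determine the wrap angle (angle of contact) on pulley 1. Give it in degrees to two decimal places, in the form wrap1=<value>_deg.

wrap1=215.84_deg

crossed belt: β = asin((r1+r2)/C) = asin(24/78) = 17.9202°
wrap1 = wrap2 = π + 2β = 215.8404°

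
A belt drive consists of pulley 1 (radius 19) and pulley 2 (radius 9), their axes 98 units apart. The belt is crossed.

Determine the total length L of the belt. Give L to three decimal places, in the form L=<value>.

L=292.020

crossed belt: β = asin((r1+r2)/C) = asin(28/98) = 16.6015°
wrap1 = wrap2 = π + 2β = 213.2031°
tangent length = C·cosβ = 93.9149
L = (r1+r2)·wrap + 2·C·cosβ = 28·3.7211 + 2·93.9149 = 292.0204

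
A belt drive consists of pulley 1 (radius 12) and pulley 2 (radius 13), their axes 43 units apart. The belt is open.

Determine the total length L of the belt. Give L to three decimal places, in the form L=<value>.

L=164.563

open belt: β = asin((r2−r1)/C) = asin(1/43) = 1.3326°
wrap1 = π − 2β = 177.3348°
wrap2 = π + 2β = 182.6652°
tangent length = C·cosβ = 42.9884
L = r1·wrap1 + r2·wrap2 + 2·C·cosβ = 12·3.0951 + 13·3.1881 + 2·42.9884 = 164.5631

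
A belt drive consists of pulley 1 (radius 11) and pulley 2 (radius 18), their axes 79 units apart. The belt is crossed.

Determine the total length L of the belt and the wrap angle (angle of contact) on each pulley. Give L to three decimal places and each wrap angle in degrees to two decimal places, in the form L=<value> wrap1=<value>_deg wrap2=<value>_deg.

L=259.876 wrap1=223.07_deg wrap2=223.07_deg

crossed belt: β = asin((r1+r2)/C) = asin(29/79) = 21.5362°
wrap1 = wrap2 = π + 2β = 223.0724°
tangent length = C·cosβ = 73.4847
L = (r1+r2)·wrap + 2·C·cosβ = 29·3.8933 + 2·73.4847 = 259.8764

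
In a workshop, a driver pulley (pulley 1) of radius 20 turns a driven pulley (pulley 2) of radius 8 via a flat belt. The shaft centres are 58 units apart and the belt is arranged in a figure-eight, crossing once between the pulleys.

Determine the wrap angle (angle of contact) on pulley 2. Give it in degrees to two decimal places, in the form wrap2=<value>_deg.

wrap2=237.73_deg

crossed belt: β = asin((r1+r2)/C) = asin(28/58) = 28.8657°
wrap1 = wrap2 = π + 2β = 237.7315°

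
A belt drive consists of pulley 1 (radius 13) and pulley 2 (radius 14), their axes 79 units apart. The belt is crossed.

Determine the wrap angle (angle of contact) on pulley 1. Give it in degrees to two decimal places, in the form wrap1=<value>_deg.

crossed belt: β = asin((r1+r2)/C) = asin(27/79) = 19.9849°
wrap1 = wrap2 = π + 2β = 219.9698°

wrap1=219.97_deg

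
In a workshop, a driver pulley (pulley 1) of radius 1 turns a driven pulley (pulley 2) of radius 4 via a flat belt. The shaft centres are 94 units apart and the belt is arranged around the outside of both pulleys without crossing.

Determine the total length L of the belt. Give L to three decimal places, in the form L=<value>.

L=203.804

open belt: β = asin((r2−r1)/C) = asin(3/94) = 1.8289°
wrap1 = π − 2β = 176.3422°
wrap2 = π + 2β = 183.6578°
tangent length = C·cosβ = 93.9521
L = r1·wrap1 + r2·wrap2 + 2·C·cosβ = 1·3.0778 + 4·3.2054 + 2·93.9521 = 203.8037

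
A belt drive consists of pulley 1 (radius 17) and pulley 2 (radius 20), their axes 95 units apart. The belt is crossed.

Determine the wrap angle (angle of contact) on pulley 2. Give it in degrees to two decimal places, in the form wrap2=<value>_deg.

wrap2=225.84_deg

crossed belt: β = asin((r1+r2)/C) = asin(37/95) = 22.9218°
wrap1 = wrap2 = π + 2β = 225.8435°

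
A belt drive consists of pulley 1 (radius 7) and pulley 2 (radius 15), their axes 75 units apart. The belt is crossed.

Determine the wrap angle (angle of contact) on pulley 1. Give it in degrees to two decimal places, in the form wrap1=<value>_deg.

wrap1=214.12_deg

crossed belt: β = asin((r1+r2)/C) = asin(22/75) = 17.0576°
wrap1 = wrap2 = π + 2β = 214.1152°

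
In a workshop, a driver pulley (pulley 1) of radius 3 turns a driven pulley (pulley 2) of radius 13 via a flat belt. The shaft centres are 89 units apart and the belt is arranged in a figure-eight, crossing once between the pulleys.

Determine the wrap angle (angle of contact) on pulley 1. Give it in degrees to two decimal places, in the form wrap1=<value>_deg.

wrap1=200.71_deg

crossed belt: β = asin((r1+r2)/C) = asin(16/89) = 10.3567°
wrap1 = wrap2 = π + 2β = 200.7133°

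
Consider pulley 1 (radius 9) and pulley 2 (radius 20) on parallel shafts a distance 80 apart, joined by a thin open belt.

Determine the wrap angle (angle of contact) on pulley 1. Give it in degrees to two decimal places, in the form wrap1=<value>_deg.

open belt: β = asin((r2−r1)/C) = asin(11/80) = 7.9032°
wrap1 = π − 2β = 164.1936°
wrap2 = π + 2β = 195.8064°

wrap1=164.19_deg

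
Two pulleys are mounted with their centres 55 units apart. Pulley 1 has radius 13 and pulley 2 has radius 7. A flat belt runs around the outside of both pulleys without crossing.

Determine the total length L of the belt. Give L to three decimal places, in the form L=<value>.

open belt: β = asin((r2−r1)/C) = asin(-6/55) = -6.2629°
wrap1 = π − 2β = 192.5258°
wrap2 = π + 2β = 167.4742°
tangent length = C·cosβ = 54.6717
L = r1·wrap1 + r2·wrap2 + 2·C·cosβ = 13·3.3602 + 7·2.9230 + 2·54.6717 = 173.4870

L=173.487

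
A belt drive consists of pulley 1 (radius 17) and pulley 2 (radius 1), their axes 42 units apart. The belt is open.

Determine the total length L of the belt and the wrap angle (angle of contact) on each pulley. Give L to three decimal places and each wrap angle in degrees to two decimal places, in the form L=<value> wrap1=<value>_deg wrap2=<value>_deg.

open belt: β = asin((r2−r1)/C) = asin(-16/42) = -22.3927°
wrap1 = π − 2β = 224.7854°
wrap2 = π + 2β = 135.2146°
tangent length = C·cosβ = 38.8330
L = r1·wrap1 + r2·wrap2 + 2·C·cosβ = 17·3.9232 + 1·2.3599 + 2·38.8330 = 146.7211

L=146.721 wrap1=224.79_deg wrap2=135.21_deg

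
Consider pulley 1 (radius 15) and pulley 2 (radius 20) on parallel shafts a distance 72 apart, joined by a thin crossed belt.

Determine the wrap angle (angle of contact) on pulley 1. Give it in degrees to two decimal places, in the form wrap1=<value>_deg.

wrap1=238.17_deg

crossed belt: β = asin((r1+r2)/C) = asin(35/72) = 29.0853°
wrap1 = wrap2 = π + 2β = 238.1706°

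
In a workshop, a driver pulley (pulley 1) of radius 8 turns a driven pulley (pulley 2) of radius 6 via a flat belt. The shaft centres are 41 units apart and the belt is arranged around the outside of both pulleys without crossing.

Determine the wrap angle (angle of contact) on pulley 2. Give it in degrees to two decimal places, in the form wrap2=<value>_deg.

open belt: β = asin((r2−r1)/C) = asin(-2/41) = -2.7960°
wrap1 = π − 2β = 185.5921°
wrap2 = π + 2β = 174.4079°

wrap2=174.41_deg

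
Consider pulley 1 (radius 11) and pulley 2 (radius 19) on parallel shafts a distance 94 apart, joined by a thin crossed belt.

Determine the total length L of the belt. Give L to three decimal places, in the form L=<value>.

crossed belt: β = asin((r1+r2)/C) = asin(30/94) = 18.6115°
wrap1 = wrap2 = π + 2β = 217.2229°
tangent length = C·cosβ = 89.0842
L = (r1+r2)·wrap + 2·C·cosβ = 30·3.7913 + 2·89.0842 = 291.9061

L=291.906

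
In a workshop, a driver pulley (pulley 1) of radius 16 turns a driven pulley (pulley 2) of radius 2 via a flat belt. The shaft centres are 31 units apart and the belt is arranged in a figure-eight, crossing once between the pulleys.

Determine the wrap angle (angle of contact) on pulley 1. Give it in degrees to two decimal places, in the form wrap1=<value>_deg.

wrap1=250.99_deg

crossed belt: β = asin((r1+r2)/C) = asin(18/31) = 35.4959°
wrap1 = wrap2 = π + 2β = 250.9919°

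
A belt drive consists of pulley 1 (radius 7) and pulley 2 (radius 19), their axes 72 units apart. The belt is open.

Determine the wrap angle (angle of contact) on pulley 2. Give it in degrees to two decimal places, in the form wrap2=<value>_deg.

open belt: β = asin((r2−r1)/C) = asin(12/72) = 9.5941°
wrap1 = π − 2β = 160.8119°
wrap2 = π + 2β = 199.1881°

wrap2=199.19_deg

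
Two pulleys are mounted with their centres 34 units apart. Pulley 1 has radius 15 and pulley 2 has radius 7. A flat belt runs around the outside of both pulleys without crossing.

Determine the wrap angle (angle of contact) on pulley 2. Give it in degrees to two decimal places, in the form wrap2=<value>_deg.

wrap2=152.78_deg

open belt: β = asin((r2−r1)/C) = asin(-8/34) = -13.6090°
wrap1 = π − 2β = 207.2179°
wrap2 = π + 2β = 152.7821°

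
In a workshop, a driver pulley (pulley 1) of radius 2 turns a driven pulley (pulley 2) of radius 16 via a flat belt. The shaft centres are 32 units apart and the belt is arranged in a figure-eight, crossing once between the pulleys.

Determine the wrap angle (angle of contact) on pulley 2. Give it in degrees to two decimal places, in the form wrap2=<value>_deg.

wrap2=248.46_deg

crossed belt: β = asin((r1+r2)/C) = asin(18/32) = 34.2289°
wrap1 = wrap2 = π + 2β = 248.4577°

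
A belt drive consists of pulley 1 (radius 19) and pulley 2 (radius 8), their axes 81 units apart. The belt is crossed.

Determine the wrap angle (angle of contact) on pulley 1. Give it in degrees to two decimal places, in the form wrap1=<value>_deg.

wrap1=218.94_deg

crossed belt: β = asin((r1+r2)/C) = asin(27/81) = 19.4712°
wrap1 = wrap2 = π + 2β = 218.9424°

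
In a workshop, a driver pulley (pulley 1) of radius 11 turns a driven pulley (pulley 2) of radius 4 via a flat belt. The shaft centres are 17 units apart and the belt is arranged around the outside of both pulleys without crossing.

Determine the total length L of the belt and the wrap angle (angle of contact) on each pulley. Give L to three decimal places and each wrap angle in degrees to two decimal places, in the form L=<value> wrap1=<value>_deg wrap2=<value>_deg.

open belt: β = asin((r2−r1)/C) = asin(-7/17) = -24.3157°
wrap1 = π − 2β = 228.6315°
wrap2 = π + 2β = 131.3685°
tangent length = C·cosβ = 15.4919
L = r1·wrap1 + r2·wrap2 + 2·C·cosβ = 11·3.9904 + 4·2.2928 + 2·15.4919 = 84.0492

L=84.049 wrap1=228.63_deg wrap2=131.37_deg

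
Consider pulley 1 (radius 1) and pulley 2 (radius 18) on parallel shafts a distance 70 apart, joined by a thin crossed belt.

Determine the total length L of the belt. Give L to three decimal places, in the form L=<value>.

L=204.880

crossed belt: β = asin((r1+r2)/C) = asin(19/70) = 15.7493°
wrap1 = wrap2 = π + 2β = 211.4986°
tangent length = C·cosβ = 67.3721
L = (r1+r2)·wrap + 2·C·cosβ = 19·3.6913 + 2·67.3721 = 204.8798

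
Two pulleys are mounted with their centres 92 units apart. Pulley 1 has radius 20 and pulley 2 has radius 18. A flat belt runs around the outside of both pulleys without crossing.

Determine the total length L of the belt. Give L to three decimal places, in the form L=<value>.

L=303.424

open belt: β = asin((r2−r1)/C) = asin(-2/92) = -1.2457°
wrap1 = π − 2β = 182.4913°
wrap2 = π + 2β = 177.5087°
tangent length = C·cosβ = 91.9783
L = r1·wrap1 + r2·wrap2 + 2·C·cosβ = 20·3.1851 + 18·3.0981 + 2·91.9783 = 303.4240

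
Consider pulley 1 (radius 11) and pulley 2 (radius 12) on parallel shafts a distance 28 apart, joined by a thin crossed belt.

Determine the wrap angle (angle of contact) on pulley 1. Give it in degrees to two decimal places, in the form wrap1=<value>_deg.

wrap1=290.46_deg

crossed belt: β = asin((r1+r2)/C) = asin(23/28) = 55.2281°
wrap1 = wrap2 = π + 2β = 290.4561°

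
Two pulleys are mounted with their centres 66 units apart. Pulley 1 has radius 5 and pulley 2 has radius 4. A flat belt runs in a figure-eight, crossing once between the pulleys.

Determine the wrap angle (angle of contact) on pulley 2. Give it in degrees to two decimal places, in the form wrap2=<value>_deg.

crossed belt: β = asin((r1+r2)/C) = asin(9/66) = 7.8375°
wrap1 = wrap2 = π + 2β = 195.6750°

wrap2=195.67_deg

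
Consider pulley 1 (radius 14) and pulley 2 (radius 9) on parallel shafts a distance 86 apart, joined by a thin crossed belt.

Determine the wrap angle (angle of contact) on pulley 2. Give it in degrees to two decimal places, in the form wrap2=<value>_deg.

wrap2=211.02_deg

crossed belt: β = asin((r1+r2)/C) = asin(23/86) = 15.5121°
wrap1 = wrap2 = π + 2β = 211.0242°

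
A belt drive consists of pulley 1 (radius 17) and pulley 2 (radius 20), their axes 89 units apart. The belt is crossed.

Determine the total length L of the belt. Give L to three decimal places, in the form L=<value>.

L=309.855

crossed belt: β = asin((r1+r2)/C) = asin(37/89) = 24.5653°
wrap1 = wrap2 = π + 2β = 229.1306°
tangent length = C·cosβ = 80.9444
L = (r1+r2)·wrap + 2·C·cosβ = 37·3.9991 + 2·80.9444 = 309.8550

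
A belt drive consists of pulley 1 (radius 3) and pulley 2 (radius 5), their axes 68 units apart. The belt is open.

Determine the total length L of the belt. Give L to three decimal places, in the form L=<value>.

L=161.192

open belt: β = asin((r2−r1)/C) = asin(2/68) = 1.6854°
wrap1 = π − 2β = 176.6292°
wrap2 = π + 2β = 183.3708°
tangent length = C·cosβ = 67.9706
L = r1·wrap1 + r2·wrap2 + 2·C·cosβ = 3·3.0828 + 5·3.2004 + 2·67.9706 = 161.1916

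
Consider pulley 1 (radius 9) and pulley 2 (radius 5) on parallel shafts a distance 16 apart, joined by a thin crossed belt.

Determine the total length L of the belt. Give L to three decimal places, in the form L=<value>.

crossed belt: β = asin((r1+r2)/C) = asin(14/16) = 61.0450°
wrap1 = wrap2 = π + 2β = 302.0900°
tangent length = C·cosβ = 7.7460
L = (r1+r2)·wrap + 2·C·cosβ = 14·5.2725 + 2·7.7460 = 89.3064

L=89.306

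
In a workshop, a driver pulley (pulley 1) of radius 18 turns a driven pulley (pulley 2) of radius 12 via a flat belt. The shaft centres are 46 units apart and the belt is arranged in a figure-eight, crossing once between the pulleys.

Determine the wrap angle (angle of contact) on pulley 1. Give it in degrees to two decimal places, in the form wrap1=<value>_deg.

wrap1=261.41_deg

crossed belt: β = asin((r1+r2)/C) = asin(30/46) = 40.7057°
wrap1 = wrap2 = π + 2β = 261.4114°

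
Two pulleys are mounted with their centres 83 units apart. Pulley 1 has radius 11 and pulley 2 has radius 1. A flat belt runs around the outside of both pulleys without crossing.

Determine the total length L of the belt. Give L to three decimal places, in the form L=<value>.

L=204.905

open belt: β = asin((r2−r1)/C) = asin(-10/83) = -6.9199°
wrap1 = π − 2β = 193.8398°
wrap2 = π + 2β = 166.1602°
tangent length = C·cosβ = 82.3954
L = r1·wrap1 + r2·wrap2 + 2·C·cosβ = 11·3.3831 + 1·2.9000 + 2·82.3954 = 204.9054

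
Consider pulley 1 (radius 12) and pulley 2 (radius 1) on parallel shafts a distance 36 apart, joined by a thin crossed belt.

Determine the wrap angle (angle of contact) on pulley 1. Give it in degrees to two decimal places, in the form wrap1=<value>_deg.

wrap1=222.34_deg

crossed belt: β = asin((r1+r2)/C) = asin(13/36) = 21.1684°
wrap1 = wrap2 = π + 2β = 222.3369°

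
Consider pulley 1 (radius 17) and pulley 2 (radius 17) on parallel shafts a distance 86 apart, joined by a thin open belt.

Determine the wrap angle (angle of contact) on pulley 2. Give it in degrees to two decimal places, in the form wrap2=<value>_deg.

open belt: β = asin((r2−r1)/C) = asin(0/86) = 0.0000°
wrap1 = π − 2β = 180.0000°
wrap2 = π + 2β = 180.0000°

wrap2=180.00_deg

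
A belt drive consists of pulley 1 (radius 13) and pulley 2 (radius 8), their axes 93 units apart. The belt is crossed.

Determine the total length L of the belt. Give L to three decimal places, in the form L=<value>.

L=256.736

crossed belt: β = asin((r1+r2)/C) = asin(21/93) = 13.0503°
wrap1 = wrap2 = π + 2β = 206.1006°
tangent length = C·cosβ = 90.5980
L = (r1+r2)·wrap + 2·C·cosβ = 21·3.5971 + 2·90.5980 = 256.7358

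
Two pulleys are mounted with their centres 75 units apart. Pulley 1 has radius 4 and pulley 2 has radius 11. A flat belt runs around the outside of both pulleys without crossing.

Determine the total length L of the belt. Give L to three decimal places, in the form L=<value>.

open belt: β = asin((r2−r1)/C) = asin(7/75) = 5.3554°
wrap1 = π − 2β = 169.2892°
wrap2 = π + 2β = 190.7108°
tangent length = C·cosβ = 74.6726
L = r1·wrap1 + r2·wrap2 + 2·C·cosβ = 4·2.9547 + 11·3.3285 + 2·74.6726 = 197.7777

L=197.778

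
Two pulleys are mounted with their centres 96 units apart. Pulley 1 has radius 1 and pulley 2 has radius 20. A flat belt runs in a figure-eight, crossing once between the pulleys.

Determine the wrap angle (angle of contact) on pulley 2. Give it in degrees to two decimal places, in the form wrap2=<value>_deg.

crossed belt: β = asin((r1+r2)/C) = asin(21/96) = 12.6356°
wrap1 = wrap2 = π + 2β = 205.2713°

wrap2=205.27_deg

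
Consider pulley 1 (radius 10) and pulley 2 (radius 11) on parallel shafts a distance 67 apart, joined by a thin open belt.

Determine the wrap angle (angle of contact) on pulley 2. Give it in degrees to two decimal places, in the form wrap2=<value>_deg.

open belt: β = asin((r2−r1)/C) = asin(1/67) = 0.8552°
wrap1 = π − 2β = 178.2896°
wrap2 = π + 2β = 181.7104°

wrap2=181.71_deg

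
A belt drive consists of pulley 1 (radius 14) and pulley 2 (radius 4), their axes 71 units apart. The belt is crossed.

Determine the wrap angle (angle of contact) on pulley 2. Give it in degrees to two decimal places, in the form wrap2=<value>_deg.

wrap2=209.37_deg

crossed belt: β = asin((r1+r2)/C) = asin(18/71) = 14.6860°
wrap1 = wrap2 = π + 2β = 209.3719°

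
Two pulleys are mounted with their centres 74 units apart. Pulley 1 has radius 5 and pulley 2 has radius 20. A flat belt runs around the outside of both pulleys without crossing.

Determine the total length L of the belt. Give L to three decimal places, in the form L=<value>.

open belt: β = asin((r2−r1)/C) = asin(15/74) = 11.6951°
wrap1 = π − 2β = 156.6099°
wrap2 = π + 2β = 203.3901°
tangent length = C·cosβ = 72.4638
L = r1·wrap1 + r2·wrap2 + 2·C·cosβ = 5·2.7334 + 20·3.5498 + 2·72.4638 = 229.5909

L=229.591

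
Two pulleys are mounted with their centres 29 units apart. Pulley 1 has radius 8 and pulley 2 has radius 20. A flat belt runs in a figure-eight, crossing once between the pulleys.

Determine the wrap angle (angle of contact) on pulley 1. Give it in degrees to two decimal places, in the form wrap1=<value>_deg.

wrap1=329.82_deg

crossed belt: β = asin((r1+r2)/C) = asin(28/29) = 74.9098°
wrap1 = wrap2 = π + 2β = 329.8196°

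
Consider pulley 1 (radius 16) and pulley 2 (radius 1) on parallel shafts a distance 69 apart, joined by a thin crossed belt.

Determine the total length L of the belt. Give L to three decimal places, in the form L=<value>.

crossed belt: β = asin((r1+r2)/C) = asin(17/69) = 14.2632°
wrap1 = wrap2 = π + 2β = 208.5264°
tangent length = C·cosβ = 66.8730
L = (r1+r2)·wrap + 2·C·cosβ = 17·3.6395 + 2·66.8730 = 195.6171

L=195.617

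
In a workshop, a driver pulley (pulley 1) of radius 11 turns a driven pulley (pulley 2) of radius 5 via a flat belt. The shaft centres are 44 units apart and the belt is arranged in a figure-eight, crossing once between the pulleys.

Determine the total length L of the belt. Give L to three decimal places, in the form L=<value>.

L=144.150

crossed belt: β = asin((r1+r2)/C) = asin(16/44) = 21.3237°
wrap1 = wrap2 = π + 2β = 222.6474°
tangent length = C·cosβ = 40.9878
L = (r1+r2)·wrap + 2·C·cosβ = 16·3.8859 + 2·40.9878 = 144.1505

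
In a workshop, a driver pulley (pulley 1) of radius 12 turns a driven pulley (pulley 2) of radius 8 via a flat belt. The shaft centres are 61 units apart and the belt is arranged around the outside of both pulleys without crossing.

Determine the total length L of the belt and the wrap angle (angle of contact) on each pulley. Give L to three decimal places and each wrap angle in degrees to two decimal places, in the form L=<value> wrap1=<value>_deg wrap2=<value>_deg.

open belt: β = asin((r2−r1)/C) = asin(-4/61) = -3.7598°
wrap1 = π − 2β = 187.5196°
wrap2 = π + 2β = 172.4804°
tangent length = C·cosβ = 60.8687
L = r1·wrap1 + r2·wrap2 + 2·C·cosβ = 12·3.2728 + 8·3.0104 + 2·60.8687 = 185.0942

L=185.094 wrap1=187.52_deg wrap2=172.48_deg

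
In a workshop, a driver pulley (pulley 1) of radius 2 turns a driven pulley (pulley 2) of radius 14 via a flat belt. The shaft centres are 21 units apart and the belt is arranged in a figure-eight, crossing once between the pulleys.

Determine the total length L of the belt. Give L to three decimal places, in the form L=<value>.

L=105.188

crossed belt: β = asin((r1+r2)/C) = asin(16/21) = 49.6324°
wrap1 = wrap2 = π + 2β = 279.2648°
tangent length = C·cosβ = 13.6015
L = (r1+r2)·wrap + 2·C·cosβ = 16·4.8741 + 2·13.6015 = 105.1884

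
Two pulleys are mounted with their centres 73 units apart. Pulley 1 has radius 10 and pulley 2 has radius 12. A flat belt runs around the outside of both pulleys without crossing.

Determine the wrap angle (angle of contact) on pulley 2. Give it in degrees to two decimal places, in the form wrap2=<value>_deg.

open belt: β = asin((r2−r1)/C) = asin(2/73) = 1.5699°
wrap1 = π − 2β = 176.8601°
wrap2 = π + 2β = 183.1399°

wrap2=183.14_deg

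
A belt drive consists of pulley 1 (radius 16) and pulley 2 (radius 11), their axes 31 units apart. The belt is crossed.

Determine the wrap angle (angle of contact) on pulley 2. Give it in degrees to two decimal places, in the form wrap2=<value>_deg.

crossed belt: β = asin((r1+r2)/C) = asin(27/31) = 60.5713°
wrap1 = wrap2 = π + 2β = 301.1426°

wrap2=301.14_deg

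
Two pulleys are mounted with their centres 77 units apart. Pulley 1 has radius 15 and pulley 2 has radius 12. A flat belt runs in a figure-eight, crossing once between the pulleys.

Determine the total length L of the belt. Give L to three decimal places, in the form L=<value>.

crossed belt: β = asin((r1+r2)/C) = asin(27/77) = 20.5270°
wrap1 = wrap2 = π + 2β = 221.0541°
tangent length = C·cosβ = 72.1110
L = (r1+r2)·wrap + 2·C·cosβ = 27·3.8581 + 2·72.1110 = 248.3913

L=248.391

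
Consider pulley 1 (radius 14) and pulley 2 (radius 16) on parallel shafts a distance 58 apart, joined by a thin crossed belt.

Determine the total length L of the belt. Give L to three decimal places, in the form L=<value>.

crossed belt: β = asin((r1+r2)/C) = asin(30/58) = 31.1474°
wrap1 = wrap2 = π + 2β = 242.2948°
tangent length = C·cosβ = 49.6387
L = (r1+r2)·wrap + 2·C·cosβ = 30·4.2288 + 2·49.6387 = 226.1426

L=226.143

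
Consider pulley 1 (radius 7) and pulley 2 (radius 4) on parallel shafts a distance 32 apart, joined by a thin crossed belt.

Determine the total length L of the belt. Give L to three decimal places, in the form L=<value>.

crossed belt: β = asin((r1+r2)/C) = asin(11/32) = 20.1055°
wrap1 = wrap2 = π + 2β = 220.2110°
tangent length = C·cosβ = 30.0500
L = (r1+r2)·wrap + 2·C·cosβ = 11·3.8434 + 2·30.0500 = 102.3774

L=102.377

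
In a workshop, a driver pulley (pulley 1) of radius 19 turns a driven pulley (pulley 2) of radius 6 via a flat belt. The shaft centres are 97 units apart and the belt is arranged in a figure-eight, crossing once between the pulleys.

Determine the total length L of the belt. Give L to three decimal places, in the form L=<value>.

L=279.020

crossed belt: β = asin((r1+r2)/C) = asin(25/97) = 14.9355°
wrap1 = wrap2 = π + 2β = 209.8711°
tangent length = C·cosβ = 93.7230
L = (r1+r2)·wrap + 2·C·cosβ = 25·3.6629 + 2·93.7230 = 279.0195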